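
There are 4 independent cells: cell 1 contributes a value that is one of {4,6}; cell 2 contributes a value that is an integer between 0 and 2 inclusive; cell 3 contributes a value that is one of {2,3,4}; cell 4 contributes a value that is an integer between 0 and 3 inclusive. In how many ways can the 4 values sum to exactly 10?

14

The generating function for the choices is (q⁴ + q⁶)·(1 + q + q²)·(q² + q³ + q⁴)·(1 + q + q² + q³); the count is [q¹⁰].
(q⁴ + q⁶) has coefficients 0,0,0,0,1,0,1 for degrees 0…6.
(1 + q + q²) has coefficients 1,1,1,0,0,0,0,0,0,0,0 for degrees 0…10.
Multiplying by (q² + q³ + q⁴) gives running coefficients 0,0,1,2,3,2,1,0,0,0,0 for degrees 0…10.
Finally multiplying by (1 + q + q² + q³), the product of all factors after the first has coefficients 0,0,1,3,6,8,8,6,3,1,0 for degrees 0…10.
[q¹⁰] = 1·8 + 1·6 = 14.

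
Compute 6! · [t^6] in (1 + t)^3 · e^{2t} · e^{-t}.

229

The EGF product rule gives c_6 = Σ_{k_1+k_2+k_3=6} C(6; k_1,k_2,k_3) · ∏ g_i(k_i), where (1+t)^3 gives the falling factorial (3)_k; e^{2t} gives (2)^k; e^{-t} gives (-1)^k.
g_1(k) for k = 0…6: 1, 3, 6, 6, 0, 0, 0.
g_2(k) for k = 0…6: 1, 2, 4, 8, 16, 32, 64.
g_3(k) for k = 0…6: 1, -1, 1, -1, 1, -1, 1.
First combine the last two factors: h(k) = Σ_j C(k,j)·g_2(j)·g_3(k−j) for k = 0…6: 1, 1, 1, 1, 1, 1, 1.
c_6 = Σ_k C(6,k)·g_1(k)·h(6−k) = 1·1·1 + 6·3·1 + 15·6·1 + 20·6·1 = 1 + 18 + 90 + 120 = 229.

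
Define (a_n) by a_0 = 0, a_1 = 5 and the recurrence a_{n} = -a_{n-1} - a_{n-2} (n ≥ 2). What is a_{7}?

5

The ordinary generating function has denominator 1 + x + x^2.
Iterating the recurrence: a_0,…,a_{7} = 0, 5, -5, 0, 5, -5, 0, 5.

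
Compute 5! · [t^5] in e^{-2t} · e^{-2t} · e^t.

The EGF product rule gives c_5 = Σ_{k_1+k_2+k_3=5} C(5; k_1,k_2,k_3) · ∏ g_i(k_i), where e^{-2t} gives (-2)^k; e^{-2t} gives (-2)^k; e^t gives (1)^k.
g_1(k) for k = 0…5: 1, -2, 4, -8, 16, -32.
g_2(k) for k = 0…5: 1, -2, 4, -8, 16, -32.
g_3(k) for k = 0…5: 1, 1, 1, 1, 1, 1.
First combine the last two factors: h(k) = Σ_j C(k,j)·g_2(j)·g_3(k−j) for k = 0…5: 1, -1, 1, -1, 1, -1.
c_5 = Σ_k C(5,k)·g_1(k)·h(5−k) = 1·1·(-1) + 5·(-2)·1 + 10·4·(-1) + 10·(-8)·1 + 5·16·(-1) + 1·(-32)·1 = −1 − 10 − 40 − 80 − 80 − 32 = -243.

-243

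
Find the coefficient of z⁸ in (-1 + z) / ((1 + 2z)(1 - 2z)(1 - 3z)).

Partial fractions give a closed form: a_n = (-3/10)·(-2)^n + (1/2)·2^n + (-6/5)·3^n.
At n = 8: a_8 = -7822.

-7822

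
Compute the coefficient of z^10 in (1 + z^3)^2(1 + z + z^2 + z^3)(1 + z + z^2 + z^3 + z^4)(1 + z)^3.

(1 + z^3)^2 has coefficients 1,0,0,2,0,0,1 for degrees 0…6.
(1 + z + z^2 + z^3) has coefficients 1,1,1,1,0,0,0,0,0,0,0 for degrees 0…10.
Multiplying by (1 + z + z^2 + z^3 + z^4) gives running coefficients 1,2,3,4,4,3,2,1,0,0,0 for degrees 0…10.
Finally multiplying by (1 + z)^3, the product of all factors after the first has coefficients 1,5,12,20,27,30,27,20,12,5,1 for degrees 0…10.
[z^10] = 1·1 + 2·20 + 1·27 = 68.

68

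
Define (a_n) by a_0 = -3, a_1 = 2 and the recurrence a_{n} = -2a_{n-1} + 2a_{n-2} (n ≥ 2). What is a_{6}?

-504

The ordinary generating function has denominator 1 + 2q - 2q^2.
Iterating the recurrence: a_0,…,a_{6} = -3, 2, -10, 24, -68, 184, -504.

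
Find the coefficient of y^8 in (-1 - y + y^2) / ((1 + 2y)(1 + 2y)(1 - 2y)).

-512

The denominator gives the recurrence a_n = −2a_(n−1) + 4a_(n−2) + 8a_(n−3) for n ≥ 3; the numerator fixes a_0 = -1, a_1 = 1, a_2 = -5.
Iterating: -1, 1, -5, 6, -24, 32, -112, 160, -512, so a_8 = -512.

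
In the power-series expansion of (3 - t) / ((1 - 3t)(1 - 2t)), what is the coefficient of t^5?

1784

Partial fractions give a closed form: a_n = (8)·3^n + (-5)·2^n.
At n = 5: a_5 = 1784.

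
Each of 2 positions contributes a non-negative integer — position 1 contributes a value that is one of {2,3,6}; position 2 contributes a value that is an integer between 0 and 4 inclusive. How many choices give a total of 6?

3

The generating function for the choices is (q^2 + q^3 + q^6)·(1 + q + q^2 + q^3 + q^4); the count is [q^6].
(q^2 + q^3 + q^6) has coefficients 0,0,1,1,0,0,1 for degrees 0…6.
(1 + q + q^2 + q^3 + q^4) has coefficients 1,1,1,1,1,0,0 for degrees 0…6.
[q^6] = 1·1 + 1·1 + 1·1 = 3.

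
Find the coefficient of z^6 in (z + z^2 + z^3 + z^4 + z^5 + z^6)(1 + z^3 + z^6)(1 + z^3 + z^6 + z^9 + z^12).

(z + z^2 + z^3 + z^4 + z^5 + z^6) has coefficients 0,1,1,1,1,1,1 for degrees 0…6.
(1 + z^3 + z^6) has coefficients 1,0,0,1,0,0,1 for degrees 0…6.
Finally multiplying by (1 + z^3 + z^6 + z^9 + z^12), the product of all factors after the first has coefficients 1,0,0,2,0,0,3 for degrees 0…6.
[z^6] = 1·0 + 1·0 + 1·2 + 1·0 + 1·0 + 1·1 = 3.

3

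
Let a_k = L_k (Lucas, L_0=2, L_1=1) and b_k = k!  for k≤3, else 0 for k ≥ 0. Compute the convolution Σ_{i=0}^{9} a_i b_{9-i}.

Write out a_i and b_{9-i} for i = 0,…,9 and sum the products.
Σ = 2·0 + 1·0 + 3·0 + 4·0 + 7·0 + 11·0 + 18·6 + 29·2 + 47·1 + 76·1 = 289.

289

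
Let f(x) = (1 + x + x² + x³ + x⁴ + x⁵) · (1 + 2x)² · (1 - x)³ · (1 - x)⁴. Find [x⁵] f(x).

(1 + x + x² + x³ + x⁴ + x⁵) has coefficients 1,1,1,1,1,1 for degrees 0…5.
(1 + 2x)² has coefficients 1,4,4,0,0,0 for degrees 0…5.
Multiplying by (1 - x)³ gives running coefficients 1,1,-5,-1,8,-4 for degrees 0…5.
Finally multiplying by (1 - x)⁴, the product of all factors after the first has coefficients 1,-3,-3,21,-21,-21 for degrees 0…5.
[x⁵] = 1·(-21) + 1·(-21) + 1·21 + 1·(-3) + 1·(-3) + 1·1 = -26.

-26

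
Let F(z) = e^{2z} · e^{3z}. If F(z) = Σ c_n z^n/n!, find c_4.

The EGF product rule gives c_4 = Σ_{k_1+k_2=4} C(4; k_1,k_2) · ∏ g_i(k_i), where e^{2z} gives (2)^k; e^{3z} gives (3)^k.
g_1(k) for k = 0…4: 1, 2, 4, 8, 16.
g_2(k) for k = 0…4: 1, 3, 9, 27, 81.
c_4 = Σ_k C(4,k)·g_1(k)·g_2(4−k) = 1·1·81 + 4·2·27 + 6·4·9 + 4·8·3 + 1·16·1 = 81 + 216 + 216 + 96 + 16 = 625.

625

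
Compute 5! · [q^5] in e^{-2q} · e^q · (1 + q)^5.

-56

The EGF product rule gives c_5 = Σ_{k_1+k_2+k_3=5} C(5; k_1,k_2,k_3) · ∏ g_i(k_i), where e^{-2q} gives (-2)^k; e^q gives (1)^k; (1+q)^5 gives the falling factorial (5)_k.
g_1(k) for k = 0…5: 1, -2, 4, -8, 16, -32.
g_2(k) for k = 0…5: 1, 1, 1, 1, 1, 1.
g_3(k) for k = 0…5: 1, 5, 20, 60, 120, 120.
First combine the last two factors: h(k) = Σ_j C(k,j)·g_2(j)·g_3(k−j) for k = 0…5: 1, 6, 31, 136, 501, 1546.
c_5 = Σ_k C(5,k)·g_1(k)·h(5−k) = 1·1·1546 + 5·(-2)·501 + 10·4·136 + 10·(-8)·31 + 5·16·6 + 1·(-32)·1 = 1546 − 5010 + 5440 − 2480 + 480 − 32 = -56.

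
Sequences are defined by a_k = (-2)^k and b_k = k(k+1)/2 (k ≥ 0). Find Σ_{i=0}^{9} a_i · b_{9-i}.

93

Write out a_i and b_{9-i} for i = 0,…,9 and sum the products.
Σ = 1·45 − 2·36 + 4·28 − 8·21 + 16·15 − 32·10 + 64·6 − 128·3 + 256·1 − 512·0 = 93.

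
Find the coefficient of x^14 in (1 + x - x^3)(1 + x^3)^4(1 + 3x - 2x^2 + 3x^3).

9

(1 + x - x^3) has coefficients 1,1,0,-1 for degrees 0…3.
(1 + x^3)^4 has coefficients 1,0,0,4,0,0,6,0,0,4,0,0,1,0,0 for degrees 0…14.
Finally multiplying by (1 + 3x - 2x^2 + 3x^3), the product of all factors after the first has coefficients 1,3,-2,7,12,-8,18,18,-12,22,12,-8,13,3,-2 for degrees 0…14.
[x^14] = 1·(-2) + 1·3 − 1·(-8) = 9.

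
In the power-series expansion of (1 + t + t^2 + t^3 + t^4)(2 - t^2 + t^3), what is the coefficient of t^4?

2

(1 + t + t^2 + t^3 + t^4) has coefficients 1,1,1,1,1 for degrees 0…4.
(2 - t^2 + t^3) has coefficients 2,0,-1,1,0 for degrees 0…4.
[t^4] = 1·0 + 1·1 + 1·(-1) + 1·0 + 1·2 = 2.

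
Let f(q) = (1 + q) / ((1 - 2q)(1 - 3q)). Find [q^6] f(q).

2724

Partial fractions give a closed form: a_n = (-3)·2^n + (4)·3^n.
At n = 6: a_6 = 2724.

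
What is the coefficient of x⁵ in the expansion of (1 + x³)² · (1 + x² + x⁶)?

(1 + x³)² has coefficients 1,0,0,2,0,0 for degrees 0…5.
(1 + x² + x⁶) has coefficients 1,0,1,0,0,0 for degrees 0…5.
[x⁵] = 1·0 + 2·1 = 2.

2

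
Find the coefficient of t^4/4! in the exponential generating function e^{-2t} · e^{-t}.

The EGF product rule gives c_4 = Σ_{k_1+k_2=4} C(4; k_1,k_2) · ∏ g_i(k_i), where e^{-2t} gives (-2)^k; e^{-t} gives (-1)^k.
g_1(k) for k = 0…4: 1, -2, 4, -8, 16.
g_2(k) for k = 0…4: 1, -1, 1, -1, 1.
c_4 = Σ_k C(4,k)·g_1(k)·g_2(4−k) = 1·1·1 + 4·(-2)·(-1) + 6·4·1 + 4·(-8)·(-1) + 1·16·1 = 1 + 8 + 24 + 32 + 16 = 81.

81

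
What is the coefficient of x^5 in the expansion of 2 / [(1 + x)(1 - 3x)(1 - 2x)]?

1008

Partial fractions give a closed form: a_n = (1/6)·(-1)^n + (9/2)·3^n + (-8/3)·2^n.
At n = 5: a_5 = 1008.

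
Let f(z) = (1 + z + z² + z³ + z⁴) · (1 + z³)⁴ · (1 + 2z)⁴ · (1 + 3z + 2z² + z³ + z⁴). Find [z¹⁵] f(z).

4311

(1 + z + z² + z³ + z⁴) has coefficients 1,1,1,1,1 for degrees 0…4.
(1 + z³)⁴ has coefficients 1,0,0,4,0,0,6,0,0,4,0,0,1,0,0,0 for degrees 0…15.
Multiplying by (1 + 2z)⁴ gives running coefficients 1,8,24,36,48,96,134,112,144,196,128,96,129,72,24,32 for degrees 0…15.
Finally multiplying by (1 + 3z + 2z² + z³ + z⁴), the product of all factors after the first has coefficients 1,11,50,125,213,344,578,790,892,1082,1250,1128,1013,975,722,473 for degrees 0…15.
[z¹⁵] = 1·473 + 1·722 + 1·975 + 1·1013 + 1·1128 = 4311.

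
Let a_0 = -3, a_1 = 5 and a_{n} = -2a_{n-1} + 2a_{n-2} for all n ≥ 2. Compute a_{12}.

-359232

The ordinary generating function has denominator 1 + 2q - 2q^2.
Iterating the recurrence: a_0,…,a_{12} = -3, 5, -16, 42, -116, 316, -864, 2360, -6448, 17616, -48128, 131488, -359232.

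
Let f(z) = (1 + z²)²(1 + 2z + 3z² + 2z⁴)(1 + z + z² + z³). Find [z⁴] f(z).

(1 + z²)² has coefficients 1,0,2,0,1 for degrees 0…4.
(1 + 2z + 3z² + 2z⁴) has coefficients 1,2,3,0,2 for degrees 0…4.
Finally multiplying by (1 + z + z² + z³), the product of all factors after the first has coefficients 1,3,6,6,7 for degrees 0…4.
[z⁴] = 1·7 + 2·6 + 1·1 = 20.

20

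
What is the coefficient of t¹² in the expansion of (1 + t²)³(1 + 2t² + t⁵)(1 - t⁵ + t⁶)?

4

(1 + t²)³ has coefficients 1,0,3,0,3,0,1 for degrees 0…6.
(1 + 2t² + t⁵) has coefficients 1,0,2,0,0,1,0,0,0,0,0,0,0 for degrees 0…12.
Finally multiplying by (1 - t⁵ + t⁶), the product of all factors after the first has coefficients 1,0,2,0,0,0,1,-2,2,0,-1,1,0 for degrees 0…12.
[t¹²] = 1·0 + 3·(-1) + 3·2 + 1·1 = 4.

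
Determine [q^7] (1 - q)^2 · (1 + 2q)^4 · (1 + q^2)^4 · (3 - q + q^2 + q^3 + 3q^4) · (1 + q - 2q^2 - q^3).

-119

(1 - q)^2 has coefficients 1,-2,1 for degrees 0…2.
(1 + 2q)^4 has coefficients 1,8,24,32,16,0,0,0 for degrees 0…7.
Multiplying by (1 + q^2)^4 gives running coefficients 1,8,28,64,118,176,212,224 for degrees 0…7.
Multiplying by (3 - q + q^2 + q^3 + 3q^4) gives running coefficients 3,23,77,173,329,526,726,946 for degrees 0…7.
Finally multiplying by (1 + q - 2q^2 - q^3), the product of all factors after the first has coefficients 3,26,94,201,325,432,421,291 for degrees 0…7.
[q^7] = 1·291 − 2·421 + 1·432 = -119.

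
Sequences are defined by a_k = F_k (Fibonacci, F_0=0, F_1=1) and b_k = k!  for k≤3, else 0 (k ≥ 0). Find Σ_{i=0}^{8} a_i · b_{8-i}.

80

This is [x^8] in the product of the two ordinary generating functions.
Σ = 0·0 + 1·0 + 1·0 + 2·0 + 3·0 + 5·6 + 8·2 + 13·1 + 21·1 = 80.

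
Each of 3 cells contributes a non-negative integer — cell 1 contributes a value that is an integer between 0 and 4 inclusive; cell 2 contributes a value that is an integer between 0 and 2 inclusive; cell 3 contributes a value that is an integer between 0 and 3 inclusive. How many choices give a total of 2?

The generating function for the choices is (1 + q + q² + q³ + q⁴)·(1 + q + q²)·(1 + q + q² + q³); the count is [q²].
(1 + q + q² + q³ + q⁴) has coefficients 1,1,1 for degrees 0…2.
(1 + q + q²) has coefficients 1,1,1 for degrees 0…2.
Finally multiplying by (1 + q + q² + q³), the product of all factors after the first has coefficients 1,2,3 for degrees 0…2.
[q²] = 1·3 + 1·2 + 1·1 = 6.

6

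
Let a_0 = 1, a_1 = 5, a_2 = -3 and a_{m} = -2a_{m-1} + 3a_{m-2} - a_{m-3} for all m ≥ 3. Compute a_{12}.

The ordinary generating function has denominator 1 + 2x - 3x^2 + x^3.
Iterating the recurrence: a_0,…,a_{12} = 1, 5, -3, 20, -54, 171, -524, 1615, -4973, 15315, -47164, 145246, -447299.

-447299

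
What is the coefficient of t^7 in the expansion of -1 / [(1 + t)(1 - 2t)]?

-85

Partial fractions give a closed form: a_n = (-1/3)·(-1)^n + (-2/3)·2^n.
At n = 7: a_7 = -85.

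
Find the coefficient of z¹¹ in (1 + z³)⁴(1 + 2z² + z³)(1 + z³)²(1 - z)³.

115

(1 + z³)⁴ has coefficients 1,0,0,4,0,0,6,0,0,4,0,0 for degrees 0…11.
(1 + 2z² + z³) has coefficients 1,0,2,1,0,0,0,0,0,0,0,0 for degrees 0…11.
Multiplying by (1 + z³)² gives running coefficients 1,0,2,3,0,4,3,0,2,1,0,0 for degrees 0…11.
Finally multiplying by (1 - z)³, the product of all factors after the first has coefficients 1,-3,5,-4,-3,11,-12,3,7,-8,3,1 for degrees 0…11.
[z¹¹] = 1·1 + 4·7 + 6·11 + 4·5 = 115.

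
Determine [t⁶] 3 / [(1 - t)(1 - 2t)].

381

Partial fractions give a closed form: a_n = (-3)·1^n + (6)·2^n.
At n = 6: a_6 = 381.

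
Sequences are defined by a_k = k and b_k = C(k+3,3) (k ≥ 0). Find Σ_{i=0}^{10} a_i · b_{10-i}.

2002

Write out a_i and b_{10-i} for i = 0,…,10 and sum the products.
Σ = 0·286 + 1·220 + 2·165 + 3·120 + 4·84 + 5·56 + 6·35 + 7·20 + 8·10 + 9·4 + 10·1 = 2002.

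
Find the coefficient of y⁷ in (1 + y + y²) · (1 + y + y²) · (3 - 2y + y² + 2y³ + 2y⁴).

(1 + y + y²) has coefficients 1,1,1 for degrees 0…2.
(1 + y + y²) has coefficients 1,1,1,0,0,0,0,0 for degrees 0…7.
Finally multiplying by (3 - 2y + y² + 2y³ + 2y⁴), the product of all factors after the first has coefficients 3,1,2,1,5,4,2,0 for degrees 0…7.
[y⁷] = 1·0 + 1·2 + 1·4 = 6.

6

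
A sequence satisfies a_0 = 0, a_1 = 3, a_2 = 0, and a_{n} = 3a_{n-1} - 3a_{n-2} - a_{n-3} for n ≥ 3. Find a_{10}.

The ordinary generating function has denominator 1 - 3z + 3z^2 + z^3.
Iterating the recurrence: a_0,…,a_{10} = 0, 3, 0, -9, -30, -63, -90, -51, 180, 783, 1860.

1860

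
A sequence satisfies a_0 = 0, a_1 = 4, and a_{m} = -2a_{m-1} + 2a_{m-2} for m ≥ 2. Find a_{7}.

The ordinary generating function has denominator 1 + 2q - 2q^2.
Iterating the recurrence: a_0,…,a_{7} = 0, 4, -8, 24, -64, 176, -480, 1312.

1312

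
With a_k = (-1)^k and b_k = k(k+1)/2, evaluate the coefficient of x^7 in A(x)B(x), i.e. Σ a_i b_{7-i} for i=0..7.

This is [x^7] in the product of the two ordinary generating functions.
Σ = 1·28 − 1·21 + 1·15 − 1·10 + 1·6 − 1·3 + 1·1 − 1·0 = 16.

16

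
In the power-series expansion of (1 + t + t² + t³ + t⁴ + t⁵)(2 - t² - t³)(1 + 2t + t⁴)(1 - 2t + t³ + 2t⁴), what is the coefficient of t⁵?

15

(1 + t + t² + t³ + t⁴ + t⁵) has coefficients 1,1,1,1,1,1 for degrees 0…5.
(2 - t² - t³) has coefficients 2,0,-1,-1,0,0 for degrees 0…5.
Multiplying by (1 + 2t + t⁴) gives running coefficients 2,4,-1,-3,0,0 for degrees 0…5.
Finally multiplying by (1 - 2t + t³ + 2t⁴), the product of all factors after the first has coefficients 2,0,-9,1,14,7 for degrees 0…5.
[t⁵] = 1·7 + 1·14 + 1·1 + 1·(-9) + 1·0 + 1·2 = 15.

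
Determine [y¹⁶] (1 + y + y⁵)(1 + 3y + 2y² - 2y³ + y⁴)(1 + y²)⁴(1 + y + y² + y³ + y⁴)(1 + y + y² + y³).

(1 + y + y⁵) has coefficients 1,1,0,0,0,1 for degrees 0…5.
(1 + 3y + 2y² - 2y³ + y⁴) has coefficients 1,3,2,-2,1,0,0,0,0,0,0,0,0,0,0,0,0 for degrees 0…16.
Multiplying by (1 + y²)⁴ gives running coefficients 1,3,6,10,15,10,20,0,15,-5,6,-2,1,0,0,0,0 for degrees 0…16.
Multiplying by (1 + y + y² + y³ + y⁴) gives running coefficients 1,4,10,20,35,44,61,55,60,40,36,14,15,0,5,-1,1 for degrees 0…16.
Finally multiplying by (1 + y + y² + y³), the product of all factors after the first has coefficients 1,5,15,35,69,109,160,195,220,216,191,150,105,65,34,19,5 for degrees 0…16.
[y¹⁶] = 1·5 + 1·19 + 1·150 = 174.

174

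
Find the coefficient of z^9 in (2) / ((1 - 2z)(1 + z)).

The denominator gives the recurrence a_n = a_(n−1) + 2a_(n−2) for n ≥ 2; the numerator fixes a_0 = 2, a_1 = 2.
Iterating: 2, 2, 6, 10, 22, 42, 86, 170, 342, 682, so a_9 = 682.

682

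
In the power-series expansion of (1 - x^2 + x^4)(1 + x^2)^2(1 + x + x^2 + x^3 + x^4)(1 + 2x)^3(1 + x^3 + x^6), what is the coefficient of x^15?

97

(1 - x^2 + x^4) has coefficients 1,0,-1,0,1 for degrees 0…4.
(1 + x^2)^2 has coefficients 1,0,2,0,1,0,0,0,0,0,0,0,0,0,0,0 for degrees 0…15.
Multiplying by (1 + x + x^2 + x^3 + x^4) gives running coefficients 1,1,3,3,4,3,3,1,1,0,0,0,0,0,0,0 for degrees 0…15.
Multiplying by (1 + 2x)^3 gives running coefficients 1,7,21,41,66,87,93,87,67,42,20,8,0,0,0,0 for degrees 0…15.
Finally multiplying by (1 + x^3 + x^6), the product of all factors after the first has coefficients 1,7,21,42,73,108,135,160,175,176,173,162,135,107,75,42 for degrees 0…15.
[x^15] = 1·42 − 1·107 + 1·162 = 97.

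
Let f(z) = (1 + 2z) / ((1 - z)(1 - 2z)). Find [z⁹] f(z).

The denominator gives the recurrence a_n = 3a_(n−1) − 2a_(n−2) for n ≥ 3; the numerator fixes a_0 = 1, a_1 = 5, a_2 = 13.
Iterating: 1, 5, 13, 29, 61, 125, 253, 509, 1021, 2045, so a_9 = 2045.

2045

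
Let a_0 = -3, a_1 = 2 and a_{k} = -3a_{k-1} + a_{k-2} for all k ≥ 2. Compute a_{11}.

411473

The ordinary generating function has denominator 1 + 3q - q^2.
Iterating the recurrence: a_0,…,a_{11} = -3, 2, -9, 29, -96, 317, -1047, 3458, -11421, 37721, -124584, 411473.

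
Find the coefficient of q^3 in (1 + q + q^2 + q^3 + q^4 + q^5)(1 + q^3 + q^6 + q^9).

2

(1 + q + q^2 + q^3 + q^4 + q^5) has coefficients 1,1,1,1 for degrees 0…3.
(1 + q^3 + q^6 + q^9) has coefficients 1,0,0,1 for degrees 0…3.
[q^3] = 1·1 + 1·0 + 1·0 + 1·1 = 2.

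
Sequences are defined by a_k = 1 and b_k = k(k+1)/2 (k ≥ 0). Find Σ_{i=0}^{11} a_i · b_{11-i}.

286

Write out a_i and b_{11-i} for i = 0,…,11 and sum the products.
Σ = 1·66 + 1·55 + 1·45 + 1·36 + 1·28 + 1·21 + 1·15 + 1·10 + 1·6 + 1·3 + 1·1 + 1·0 = 286.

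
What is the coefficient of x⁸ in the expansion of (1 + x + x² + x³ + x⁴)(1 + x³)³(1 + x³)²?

10

(1 + x + x² + x³ + x⁴) has coefficients 1,1,1,1,1 for degrees 0…4.
(1 + x³)³ has coefficients 1,0,0,3,0,0,3,0,0 for degrees 0…8.
Finally multiplying by (1 + x³)², the product of all factors after the first has coefficients 1,0,0,5,0,0,10,0,0 for degrees 0…8.
[x⁸] = 1·0 + 1·0 + 1·10 + 1·0 + 1·0 = 10.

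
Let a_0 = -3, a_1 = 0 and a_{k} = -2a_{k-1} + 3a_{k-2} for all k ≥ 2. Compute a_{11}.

132858

The ordinary generating function has denominator 1 + 2x - 3x^2.
Iterating the recurrence: a_0,…,a_{11} = -3, 0, -9, 18, -63, 180, -549, 1638, -4923, 14760, -44289, 132858.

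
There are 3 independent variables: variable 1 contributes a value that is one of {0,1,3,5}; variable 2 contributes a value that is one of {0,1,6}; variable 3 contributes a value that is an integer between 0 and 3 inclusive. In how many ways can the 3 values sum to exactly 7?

5

The generating function for the choices is (1 + y + y^3 + y^5)·(1 + y + y^6)·(1 + y + y^2 + y^3); the count is [y^7].
(1 + y + y^3 + y^5) has coefficients 1,1,0,1,0,1 for degrees 0…5.
(1 + y + y^6) has coefficients 1,1,0,0,0,0,1,0 for degrees 0…7.
Finally multiplying by (1 + y + y^2 + y^3), the product of all factors after the first has coefficients 1,2,2,2,1,0,1,1 for degrees 0…7.
[y^7] = 1·1 + 1·1 + 1·1 + 1·2 = 5.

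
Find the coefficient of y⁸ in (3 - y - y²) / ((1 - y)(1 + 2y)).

The denominator gives the recurrence a_n = −a_(n−1) + 2a_(n−2) for n ≥ 3; the numerator fixes a_0 = 3, a_1 = -4, a_2 = 9.
Iterating: 3, -4, 9, -17, 35, -69, 139, -277, 555, so a_8 = 555.

555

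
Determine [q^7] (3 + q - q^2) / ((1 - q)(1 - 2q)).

The denominator gives the recurrence a_n = 3a_(n−1) − 2a_(n−2) for n ≥ 3; the numerator fixes a_0 = 3, a_1 = 10, a_2 = 23.
Iterating: 3, 10, 23, 49, 101, 205, 413, 829, so a_7 = 829.

829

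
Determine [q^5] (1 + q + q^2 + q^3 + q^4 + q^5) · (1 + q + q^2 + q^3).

(1 + q + q^2 + q^3 + q^4 + q^5) has coefficients 1,1,1,1,1,1 for degrees 0…5.
(1 + q + q^2 + q^3) has coefficients 1,1,1,1,0,0 for degrees 0…5.
[q^5] = 1·0 + 1·0 + 1·1 + 1·1 + 1·1 + 1·1 = 4.

4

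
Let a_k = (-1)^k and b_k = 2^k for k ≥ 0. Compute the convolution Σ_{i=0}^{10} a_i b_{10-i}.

683

The convolution is the t^10 coefficient of A(t)B(t).
Σ = 1·1024 − 1·512 + 1·256 − 1·128 + 1·64 − 1·32 + 1·16 − 1·8 + 1·4 − 1·2 + 1·1 = 683.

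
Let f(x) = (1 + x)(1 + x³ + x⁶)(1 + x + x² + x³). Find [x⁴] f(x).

3

(1 + x) has coefficients 1,1 for degrees 0…1.
(1 + x³ + x⁶) has coefficients 1,0,0,1,0 for degrees 0…4.
Finally multiplying by (1 + x + x² + x³), the product of all factors after the first has coefficients 1,1,1,2,1 for degrees 0…4.
[x⁴] = 1·1 + 1·2 = 3.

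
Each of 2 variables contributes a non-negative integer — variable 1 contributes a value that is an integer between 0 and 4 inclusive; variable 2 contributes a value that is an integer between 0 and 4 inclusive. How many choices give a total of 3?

The generating function for the choices is (1 + t + t^2 + t^3 + t^4)·(1 + t + t^2 + t^3 + t^4); the count is [t^3].
(1 + t + t^2 + t^3 + t^4) has coefficients 1,1,1,1 for degrees 0…3.
(1 + t + t^2 + t^3 + t^4) has coefficients 1,1,1,1 for degrees 0…3.
[t^3] = 1·1 + 1·1 + 1·1 + 1·1 = 4.

4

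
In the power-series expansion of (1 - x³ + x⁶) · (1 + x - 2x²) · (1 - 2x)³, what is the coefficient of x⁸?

(1 - x³ + x⁶) has coefficients 1,0,0,-1,0,0,1 for degrees 0…6.
(1 + x - 2x²) has coefficients 1,1,-2,0,0,0,0,0,0 for degrees 0…8.
Finally multiplying by (1 - 2x)³, the product of all factors after the first has coefficients 1,-5,4,16,-32,16,0,0,0 for degrees 0…8.
[x⁸] = 1·0 − 1·16 + 1·4 = -12.

-12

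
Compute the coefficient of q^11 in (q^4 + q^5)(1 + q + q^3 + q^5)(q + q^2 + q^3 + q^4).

(q^4 + q^5) has coefficients 0,0,0,0,1,1 for degrees 0…5.
(1 + q + q^3 + q^5) has coefficients 1,1,0,1,0,1,0,0,0,0,0,0 for degrees 0…11.
Finally multiplying by (q + q^2 + q^3 + q^4), the product of all factors after the first has coefficients 0,1,2,2,3,2,2,2,1,1,0,0 for degrees 0…11.
[q^11] = 1·2 + 1·2 = 4.

4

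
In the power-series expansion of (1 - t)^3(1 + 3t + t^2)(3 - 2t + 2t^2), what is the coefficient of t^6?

2

(1 - t)^3 has coefficients 1,-3,3,-1 for degrees 0…3.
(1 + 3t + t^2) has coefficients 1,3,1,0,0,0,0 for degrees 0…6.
Finally multiplying by (3 - 2t + 2t^2), the product of all factors after the first has coefficients 3,7,-1,4,2,0,0 for degrees 0…6.
[t^6] = 1·0 − 3·0 + 3·2 − 1·4 = 2.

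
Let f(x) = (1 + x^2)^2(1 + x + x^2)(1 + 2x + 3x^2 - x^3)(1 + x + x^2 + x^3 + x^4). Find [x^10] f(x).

13

(1 + x^2)^2 has coefficients 1,0,2,0,1 for degrees 0…4.
(1 + x + x^2) has coefficients 1,1,1,0,0,0,0,0,0,0,0 for degrees 0…10.
Multiplying by (1 + 2x + 3x^2 - x^3) gives running coefficients 1,3,6,4,2,-1,0,0,0,0,0 for degrees 0…10.
Finally multiplying by (1 + x + x^2 + x^3 + x^4), the product of all factors after the first has coefficients 1,4,10,14,16,14,11,5,1,-1,0 for degrees 0…10.
[x^10] = 1·0 + 2·1 + 1·11 = 13.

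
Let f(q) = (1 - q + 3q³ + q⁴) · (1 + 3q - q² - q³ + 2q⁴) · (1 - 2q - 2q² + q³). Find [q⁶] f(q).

-23

(1 - q + 3q³ + q⁴) has coefficients 1,-1,0,3,1 for degrees 0…4.
(1 + 3q - q² - q³ + 2q⁴) has coefficients 1,3,-1,-1,2,0,0 for degrees 0…6.
Finally multiplying by (1 - 2q - 2q² + q³), the product of all factors after the first has coefficients 1,1,-9,-4,9,-3,-5 for degrees 0…6.
[q⁶] = 1·(-5) − 1·(-3) + 3·(-4) + 1·(-9) = -23.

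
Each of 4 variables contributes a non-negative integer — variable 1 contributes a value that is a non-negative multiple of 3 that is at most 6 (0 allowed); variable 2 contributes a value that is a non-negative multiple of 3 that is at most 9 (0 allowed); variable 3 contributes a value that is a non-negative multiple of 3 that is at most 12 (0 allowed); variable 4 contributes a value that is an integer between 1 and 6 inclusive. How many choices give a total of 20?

20

The generating function for the choices is (1 + z^3 + z^6)·(1 + z^3 + z^6 + z^9)·(1 + z^3 + z^6 + z^9 + z^12)·(z + z^2 + z^3 + z^4 + z^5 + z^6); the count is [z^20].
(1 + z^3 + z^6) has coefficients 1,0,0,1,0,0,1 for degrees 0…6.
(1 + z^3 + z^6 + z^9) has coefficients 1,0,0,1,0,0,1,0,0,1,0,0,0,0,0,0,0,0,0,0,0 for degrees 0…20.
Multiplying by (1 + z^3 + z^6 + z^9 + z^12) gives running coefficients 1,0,0,2,0,0,3,0,0,4,0,0,4,0,0,3,0,0,2,0,0 for degrees 0…20.
Finally multiplying by (z + z^2 + z^3 + z^4 + z^5 + z^6), the product of all factors after the first has coefficients 0,1,1,1,3,3,3,5,5,5,7,7,7,8,8,8,7,7,7,5,5 for degrees 0…20.
[z^20] = 1·5 + 1·7 + 1·8 = 20.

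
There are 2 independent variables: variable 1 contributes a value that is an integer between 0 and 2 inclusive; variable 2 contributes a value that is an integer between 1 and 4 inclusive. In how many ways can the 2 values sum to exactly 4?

3

The generating function for the choices is (1 + t + t^2)·(t + t^2 + t^3 + t^4); the count is [t^4].
(1 + t + t^2) has coefficients 1,1,1 for degrees 0…2.
(t + t^2 + t^3 + t^4) has coefficients 0,1,1,1,1 for degrees 0…4.
[t^4] = 1·1 + 1·1 + 1·1 = 3.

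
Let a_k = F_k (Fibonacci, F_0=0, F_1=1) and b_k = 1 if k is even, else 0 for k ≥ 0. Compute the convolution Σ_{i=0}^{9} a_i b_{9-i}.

The convolution is the x^9 coefficient of A(x)B(x).
Σ = 0·0 + 1·1 + 1·0 + 2·1 + 3·0 + 5·1 + 8·0 + 13·1 + 21·0 + 34·1 = 55.

55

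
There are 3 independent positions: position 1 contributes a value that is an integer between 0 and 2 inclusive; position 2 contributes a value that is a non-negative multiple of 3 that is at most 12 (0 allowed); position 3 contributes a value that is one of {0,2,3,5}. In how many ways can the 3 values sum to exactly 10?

The generating function for the choices is (1 + q + q^2)·(1 + q^3 + q^6 + q^9 + q^12)·(1 + q^2 + q^3 + q^5); the count is [q^10].
(1 + q + q^2) has coefficients 1,1,1 for degrees 0…2.
(1 + q^3 + q^6 + q^9 + q^12) has coefficients 1,0,0,1,0,0,1,0,0,1,0 for degrees 0…10.
Finally multiplying by (1 + q^2 + q^3 + q^5), the product of all factors after the first has coefficients 1,0,1,2,0,2,2,0,2,2,0 for degrees 0…10.
[q^10] = 1·0 + 1·2 + 1·2 = 4.

4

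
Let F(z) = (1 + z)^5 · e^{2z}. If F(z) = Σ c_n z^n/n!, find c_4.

1256

The EGF product rule gives c_4 = Σ_{k_1+k_2=4} C(4; k_1,k_2) · ∏ g_i(k_i), where (1+z)^5 gives the falling factorial (5)_k; e^{2z} gives (2)^k.
g_1(k) for k = 0…4: 1, 5, 20, 60, 120.
g_2(k) for k = 0…4: 1, 2, 4, 8, 16.
c_4 = Σ_k C(4,k)·g_1(k)·g_2(4−k) = 1·1·16 + 4·5·8 + 6·20·4 + 4·60·2 + 1·120·1 = 16 + 160 + 480 + 480 + 120 = 1256.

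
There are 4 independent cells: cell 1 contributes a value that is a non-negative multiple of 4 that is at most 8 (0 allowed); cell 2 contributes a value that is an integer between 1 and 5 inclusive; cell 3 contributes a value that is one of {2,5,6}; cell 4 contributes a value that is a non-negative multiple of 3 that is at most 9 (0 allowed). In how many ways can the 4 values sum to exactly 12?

9

The generating function for the choices is (1 + x⁴ + x⁸)·(x + x² + x³ + x⁴ + x⁵)·(x² + x⁵ + x⁶)·(1 + x³ + x⁶ + x⁹); the count is [x¹²].
(1 + x⁴ + x⁸) has coefficients 1,0,0,0,1,0,0,0,1 for degrees 0…8.
(x + x² + x³ + x⁴ + x⁵) has coefficients 0,1,1,1,1,1,0,0,0,0,0,0,0 for degrees 0…12.
Multiplying by (x² + x⁵ + x⁶) gives running coefficients 0,0,0,1,1,1,2,3,2,2,2,1,0 for degrees 0…12.
Finally multiplying by (1 + x³ + x⁶ + x⁹), the product of all factors after the first has coefficients 0,0,0,1,1,1,3,4,3,5,6,4,5 for degrees 0…12.
[x¹²] = 1·5 + 1·3 + 1·1 = 9.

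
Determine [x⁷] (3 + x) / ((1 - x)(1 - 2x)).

Partial fractions give a closed form: a_n = (-4)·1^n + (7)·2^n.
At n = 7: a_7 = 892.

892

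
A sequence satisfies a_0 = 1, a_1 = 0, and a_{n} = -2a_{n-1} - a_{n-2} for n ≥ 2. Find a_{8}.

-7

The ordinary generating function has denominator 1 + 2t + t^2.
Iterating the recurrence: a_0,…,a_{8} = 1, 0, -1, 2, -3, 4, -5, 6, -7.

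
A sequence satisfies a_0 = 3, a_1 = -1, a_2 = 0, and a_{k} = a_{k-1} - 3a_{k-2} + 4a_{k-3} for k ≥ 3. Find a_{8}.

The ordinary generating function has denominator 1 - t + 3t^2 - 4t^3.
Iterating the recurrence: a_0,…,a_{8} = 3, -1, 0, 15, 11, -34, -7, 139, 24.

24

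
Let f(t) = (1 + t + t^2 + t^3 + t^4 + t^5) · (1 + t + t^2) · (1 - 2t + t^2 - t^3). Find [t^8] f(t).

-3

(1 + t + t^2 + t^3 + t^4 + t^5) has coefficients 1,1,1,1,1,1 for degrees 0…5.
(1 + t + t^2) has coefficients 1,1,1,0,0,0,0,0,0 for degrees 0…8.
Finally multiplying by (1 - 2t + t^2 - t^3), the product of all factors after the first has coefficients 1,-1,0,-2,0,-1,0,0,0 for degrees 0…8.
[t^8] = 1·0 + 1·0 + 1·0 + 1·(-1) + 1·0 + 1·(-2) = -3.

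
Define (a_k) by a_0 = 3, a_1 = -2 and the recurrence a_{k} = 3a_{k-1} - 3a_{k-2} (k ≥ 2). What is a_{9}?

1053

The ordinary generating function has denominator 1 - 3z + 3z^2.
Iterating the recurrence: a_0,…,a_{9} = 3, -2, -15, -39, -72, -99, -81, 54, 405, 1053.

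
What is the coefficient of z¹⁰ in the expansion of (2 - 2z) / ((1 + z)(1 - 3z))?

The denominator gives the recurrence a_n = 2a_(n−1) + 3a_(n−2) for n ≥ 3; the numerator fixes a_0 = 2, a_1 = 2, a_2 = 10.
Iterating: 2, 2, 10, 26, 82, 242, 730, 2186, 6562, 19682, 59050, so a_10 = 59050.

59050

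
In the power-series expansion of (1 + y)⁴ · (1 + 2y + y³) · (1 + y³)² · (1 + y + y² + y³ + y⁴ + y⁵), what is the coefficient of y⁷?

166

(1 + y)⁴ has coefficients 1,4,6,4,1 for degrees 0…4.
(1 + 2y + y³) has coefficients 1,2,0,1,0,0,0,0 for degrees 0…7.
Multiplying by (1 + y³)² gives running coefficients 1,2,0,3,4,0,3,2 for degrees 0…7.
Finally multiplying by (1 + y + y² + y³ + y⁴ + y⁵), the product of all factors after the first has coefficients 1,3,3,6,10,10,12,12 for degrees 0…7.
[y⁷] = 1·12 + 4·12 + 6·10 + 4·10 + 1·6 = 166.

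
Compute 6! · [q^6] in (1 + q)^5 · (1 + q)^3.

The EGF product rule gives c_6 = Σ_{k_1+k_2=6} C(6; k_1,k_2) · ∏ g_i(k_i), where (1+q)^5 gives the falling factorial (5)_k; (1+q)^3 gives the falling factorial (3)_k.
g_1(k) for k = 0…6: 1, 5, 20, 60, 120, 120, 0.
g_2(k) for k = 0…6: 1, 3, 6, 6, 0, 0, 0.
c_6 = Σ_k C(6,k)·g_1(k)·g_2(6−k) = 20·60·6 + 15·120·6 + 6·120·3 = 7200 + 10800 + 2160 = 20160.

20160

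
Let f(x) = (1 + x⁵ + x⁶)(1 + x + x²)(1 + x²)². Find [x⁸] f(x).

(1 + x⁵ + x⁶) has coefficients 1,0,0,0,0,1,1 for degrees 0…6.
(1 + x + x²) has coefficients 1,1,1,0,0,0,0,0,0 for degrees 0…8.
Finally multiplying by (1 + x²)², the product of all factors after the first has coefficients 1,1,3,2,3,1,1,0,0 for degrees 0…8.
[x⁸] = 1·0 + 1·2 + 1·3 = 5.

5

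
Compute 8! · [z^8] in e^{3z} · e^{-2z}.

The EGF product rule gives c_8 = Σ_{k_1+k_2=8} C(8; k_1,k_2) · ∏ g_i(k_i), where e^{3z} gives (3)^k; e^{-2z} gives (-2)^k.
g_1(k) for k = 0…8: 1, 3, 9, 27, 81, 243, 729, 2187, 6561.
g_2(k) for k = 0…8: 1, -2, 4, -8, 16, -32, 64, -128, 256.
c_8 = Σ_k C(8,k)·g_1(k)·g_2(8−k) = 1·1·256 + 8·3·(-128) + 28·9·64 + 56·27·(-32) + 70·81·16 + 56·243·(-8) + 28·729·4 + 8·2187·(-2) + 1·6561·1 = 256 − 3072 + 16128 − 48384 + 90720 − 108864 + 81648 − 34992 + 6561 = 1.

1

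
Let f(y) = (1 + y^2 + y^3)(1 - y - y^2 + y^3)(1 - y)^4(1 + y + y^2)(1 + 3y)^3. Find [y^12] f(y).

(1 + y^2 + y^3) has coefficients 1,0,1,1 for degrees 0…3.
(1 - y - y^2 + y^3) has coefficients 1,-1,-1,1,0,0,0,0,0,0,0,0,0 for degrees 0…12.
Multiplying by (1 - y)^4 gives running coefficients 1,-5,9,-5,-5,9,-5,1,0,0,0,0,0 for degrees 0…12.
Multiplying by (1 + y + y^2) gives running coefficients 1,-4,5,-1,-1,-1,-1,5,-4,1,0,0,0 for degrees 0…12.
Finally multiplying by (1 + 3y)^3, the product of all factors after the first has coefficients 1,5,-4,-37,17,98,-64,-58,-13,73,36,-81,27 for degrees 0…12.
[y^12] = 1·27 + 1·36 + 1·73 = 136.

136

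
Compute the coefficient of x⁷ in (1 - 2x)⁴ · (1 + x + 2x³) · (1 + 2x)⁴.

-64

(1 - 2x)⁴ has coefficients 1,-8,24,-32,16 for degrees 0…4.
(1 + x + 2x³) has coefficients 1,1,0,2,0,0,0,0 for degrees 0…7.
Finally multiplying by (1 + 2x)⁴, the product of all factors after the first has coefficients 1,9,32,58,64,64,64,32 for degrees 0…7.
[x⁷] = 1·32 − 8·64 + 24·64 − 32·64 + 16·58 = -64.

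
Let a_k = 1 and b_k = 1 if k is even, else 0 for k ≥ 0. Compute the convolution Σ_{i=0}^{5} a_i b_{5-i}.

Write out a_i and b_{5-i} for i = 0,…,5 and sum the products.
Σ = 1·0 + 1·1 + 1·0 + 1·1 + 1·0 + 1·1 = 3.

3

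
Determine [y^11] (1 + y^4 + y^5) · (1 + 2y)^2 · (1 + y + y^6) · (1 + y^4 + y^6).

(1 + y^4 + y^5) has coefficients 1,0,0,0,1,1 for degrees 0…5.
(1 + 2y)^2 has coefficients 1,4,4,0,0,0,0,0,0,0,0,0 for degrees 0…11.
Multiplying by (1 + y + y^6) gives running coefficients 1,5,8,4,0,0,1,4,4,0,0,0 for degrees 0…11.
Finally multiplying by (1 + y^4 + y^6), the product of all factors after the first has coefficients 1,5,8,4,1,5,10,13,12,4,1,4 for degrees 0…11.
[y^11] = 1·4 + 1·13 + 1·10 = 27.

27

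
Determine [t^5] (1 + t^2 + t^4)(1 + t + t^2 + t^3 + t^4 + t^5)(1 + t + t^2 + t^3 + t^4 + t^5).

12

(1 + t^2 + t^4) has coefficients 1,0,1,0,1 for degrees 0…4.
(1 + t + t^2 + t^3 + t^4 + t^5) has coefficients 1,1,1,1,1,1 for degrees 0…5.
Finally multiplying by (1 + t + t^2 + t^3 + t^4 + t^5), the product of all factors after the first has coefficients 1,2,3,4,5,6 for degrees 0…5.
[t^5] = 1·6 + 1·4 + 1·2 = 12.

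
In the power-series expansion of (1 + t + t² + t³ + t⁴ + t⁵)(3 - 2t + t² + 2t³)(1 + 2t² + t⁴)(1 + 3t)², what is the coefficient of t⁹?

(1 + t + t² + t³ + t⁴ + t⁵) has coefficients 1,1,1,1,1,1 for degrees 0…5.
(3 - 2t + t² + 2t³) has coefficients 3,-2,1,2,0,0,0,0,0,0 for degrees 0…9.
Multiplying by (1 + 2t² + t⁴) gives running coefficients 3,-2,7,-2,5,2,1,2,0,0 for degrees 0…9.
Finally multiplying by (1 + 3t)², the product of all factors after the first has coefficients 3,16,22,22,56,14,58,26,21,18 for degrees 0…9.
[t⁹] = 1·18 + 1·21 + 1·26 + 1·58 + 1·14 + 1·56 = 193.

193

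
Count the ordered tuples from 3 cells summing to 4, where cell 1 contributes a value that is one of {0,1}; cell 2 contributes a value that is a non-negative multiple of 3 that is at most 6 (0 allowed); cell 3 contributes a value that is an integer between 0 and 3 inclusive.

The generating function for the choices is (1 + x)·(1 + x³ + x⁶)·(1 + x + x² + x³); the count is [x⁴].
(1 + x) has coefficients 1,1 for degrees 0…1.
(1 + x³ + x⁶) has coefficients 1,0,0,1,0 for degrees 0…4.
Finally multiplying by (1 + x + x² + x³), the product of all factors after the first has coefficients 1,1,1,2,1 for degrees 0…4.
[x⁴] = 1·1 + 1·2 = 3.

3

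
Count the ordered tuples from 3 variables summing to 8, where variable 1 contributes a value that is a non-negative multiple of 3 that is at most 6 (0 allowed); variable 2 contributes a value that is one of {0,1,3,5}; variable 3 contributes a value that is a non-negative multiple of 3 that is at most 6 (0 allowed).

2

The generating function for the choices is (1 + x^3 + x^6)·(1 + x + x^3 + x^5)·(1 + x^3 + x^6); the count is [x^8].
(1 + x^3 + x^6) has coefficients 1,0,0,1,0,0,1 for degrees 0…6.
(1 + x + x^3 + x^5) has coefficients 1,1,0,1,0,1,0,0,0 for degrees 0…8.
Finally multiplying by (1 + x^3 + x^6), the product of all factors after the first has coefficients 1,1,0,2,1,1,2,1,1 for degrees 0…8.
[x^8] = 1·1 + 1·1 + 1·0 = 2.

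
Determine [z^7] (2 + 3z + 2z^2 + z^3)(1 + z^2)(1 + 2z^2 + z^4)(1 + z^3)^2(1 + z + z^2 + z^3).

(2 + 3z + 2z^2 + z^3) has coefficients 2,3,2,1 for degrees 0…3.
(1 + z^2) has coefficients 1,0,1,0,0,0,0,0 for degrees 0…7.
Multiplying by (1 + 2z^2 + z^4) gives running coefficients 1,0,3,0,3,0,1,0 for degrees 0…7.
Multiplying by (1 + z^3)^2 gives running coefficients 1,0,3,2,3,6,2,6 for degrees 0…7.
Finally multiplying by (1 + z + z^2 + z^3), the product of all factors after the first has coefficients 1,1,4,6,8,14,13,17 for degrees 0…7.
[z^7] = 2·17 + 3·13 + 2·14 + 1·8 = 109.

109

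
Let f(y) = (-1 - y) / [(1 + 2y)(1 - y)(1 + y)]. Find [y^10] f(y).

Partial fractions give a closed form: a_n = (-2/3)·(-2)^n + (-1/3)·1^n.
At n = 10: a_10 = -683.

-683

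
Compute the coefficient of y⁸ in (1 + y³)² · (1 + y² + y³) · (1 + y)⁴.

27

(1 + y³)² has coefficients 1,0,0,2,0,0,1 for degrees 0…6.
(1 + y² + y³) has coefficients 1,0,1,1,0,0,0,0,0 for degrees 0…8.
Finally multiplying by (1 + y)⁴, the product of all factors after the first has coefficients 1,4,7,9,11,10,5,1,0 for degrees 0…8.
[y⁸] = 1·0 + 2·10 + 1·7 = 27.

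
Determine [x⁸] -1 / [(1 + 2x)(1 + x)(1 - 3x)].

The denominator gives the recurrence a_n = 7a_(n−2) + 6a_(n−3) for n ≥ 3; the numerator fixes a_0 = -1, a_1 = 0, a_2 = -7.
Iterating: -1, 0, -7, -6, -49, -84, -379, -882, -3157, so a_8 = -3157.

-3157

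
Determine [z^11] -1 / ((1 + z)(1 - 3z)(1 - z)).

-199290

Partial fractions give a closed form: a_n = (-1/8)·(-1)^n + (-9/8)·3^n + (1/4)·1^n.
At n = 11: a_11 = -199290.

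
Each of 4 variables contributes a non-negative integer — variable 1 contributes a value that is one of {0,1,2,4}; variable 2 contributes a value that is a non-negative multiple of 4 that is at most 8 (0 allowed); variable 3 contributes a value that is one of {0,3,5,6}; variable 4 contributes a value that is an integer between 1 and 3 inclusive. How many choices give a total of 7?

9

The generating function for the choices is (1 + z + z² + z⁴)·(1 + z⁴ + z⁸)·(1 + z³ + z⁵ + z⁶)·(z + z² + z³); the count is [z⁷].
(1 + z + z² + z⁴) has coefficients 1,1,1,0,1 for degrees 0…4.
(1 + z⁴ + z⁸) has coefficients 1,0,0,0,1,0,0,0 for degrees 0…7.
Multiplying by (1 + z³ + z⁵ + z⁶) gives running coefficients 1,0,0,1,1,1,1,1 for degrees 0…7.
Finally multiplying by (z + z² + z³), the product of all factors after the first has coefficients 0,1,1,1,1,2,3,3 for degrees 0…7.
[z⁷] = 1·3 + 1·3 + 1·2 + 1·1 = 9.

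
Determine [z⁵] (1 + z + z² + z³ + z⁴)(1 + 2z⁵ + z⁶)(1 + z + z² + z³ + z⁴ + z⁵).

(1 + z + z² + z³ + z⁴) has coefficients 1,1,1,1,1 for degrees 0…4.
(1 + 2z⁵ + z⁶) has coefficients 1,0,0,0,0,2 for degrees 0…5.
Finally multiplying by (1 + z + z² + z³ + z⁴ + z⁵), the product of all factors after the first has coefficients 1,1,1,1,1,3 for degrees 0…5.
[z⁵] = 1·3 + 1·1 + 1·1 + 1·1 + 1·1 = 7.

7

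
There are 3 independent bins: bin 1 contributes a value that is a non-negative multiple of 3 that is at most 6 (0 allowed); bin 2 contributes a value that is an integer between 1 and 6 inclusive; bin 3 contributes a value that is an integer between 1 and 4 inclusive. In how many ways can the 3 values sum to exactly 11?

7

The generating function for the choices is (1 + q^3 + q^6)·(q + q^2 + q^3 + q^4 + q^5 + q^6)·(q + q^2 + q^3 + q^4); the count is [q^11].
(1 + q^3 + q^6) has coefficients 1,0,0,1,0,0,1 for degrees 0…6.
(q + q^2 + q^3 + q^4 + q^5 + q^6) has coefficients 0,1,1,1,1,1,1,0,0,0,0,0 for degrees 0…11.
Finally multiplying by (q + q^2 + q^3 + q^4), the product of all factors after the first has coefficients 0,0,1,2,3,4,4,4,3,2,1,0 for degrees 0…11.
[q^11] = 1·0 + 1·3 + 1·4 = 7.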